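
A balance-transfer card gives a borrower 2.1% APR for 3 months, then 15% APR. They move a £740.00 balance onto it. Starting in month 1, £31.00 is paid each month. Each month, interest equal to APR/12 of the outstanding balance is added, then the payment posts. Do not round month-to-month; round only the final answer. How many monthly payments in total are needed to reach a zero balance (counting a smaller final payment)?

28 payments

Promo months 1–3 at r₀ = 2.1%/12 = 0.00175; months 4+ at r₁ = 15%/12 = 0.0125.
After month 3: iterate B ← B·(1+r₀) − £31.00 for 3 months → £650.73.
Then at r₁ with £31.00/mo: n₂ = −ln(1 − r₁·B/P)/ln(1+r₁) ≈ 24.50 → 25 more payments.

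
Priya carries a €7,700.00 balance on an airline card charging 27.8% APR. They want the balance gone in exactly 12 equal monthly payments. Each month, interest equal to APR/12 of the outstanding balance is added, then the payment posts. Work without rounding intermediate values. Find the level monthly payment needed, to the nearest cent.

Monthly rate r = 27.8%/12 = 2.31667% = 0.0231667.
Level-payment amortization: P = B₀·r / (1 − (1+r)^(−n)) = 7700.00·0.0231667 / (1 − 1.02317^(−12)).
Denominator 1 − (1+r)^(−12) = 0.240297765.
P = 178.383 / 0.240297765 ≈ 742.34.

€742.34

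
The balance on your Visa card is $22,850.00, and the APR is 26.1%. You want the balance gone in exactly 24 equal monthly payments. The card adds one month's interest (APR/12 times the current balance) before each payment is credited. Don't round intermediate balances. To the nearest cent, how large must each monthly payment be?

$1,232.19

Monthly rate r = 26.1%/12 = 2.175% = 0.02175.
Level-payment amortization: P = B₀·r / (1 − (1+r)^(−n)) = 22850.00·0.02175 / (1 − 1.02175^(−24)).
Denominator 1 − (1+r)^(−24) = 0.403337853.
P = 496.988 / 0.403337853 ≈ 1232.19.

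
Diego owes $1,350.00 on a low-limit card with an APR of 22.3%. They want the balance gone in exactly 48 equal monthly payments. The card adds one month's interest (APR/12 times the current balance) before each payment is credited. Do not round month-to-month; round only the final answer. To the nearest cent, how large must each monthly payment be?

Monthly rate r = 22.3%/12 = 1.85833% = 0.0185833.
Level-payment amortization: P = B₀·r / (1 − (1+r)^(−n)) = 1350.00·0.0185833 / (1 − 1.01858^(−48)).
Denominator 1 − (1+r)^(−48) = 0.586795687.
P = 25.0875 / 0.586795687 ≈ 42.75.

$42.75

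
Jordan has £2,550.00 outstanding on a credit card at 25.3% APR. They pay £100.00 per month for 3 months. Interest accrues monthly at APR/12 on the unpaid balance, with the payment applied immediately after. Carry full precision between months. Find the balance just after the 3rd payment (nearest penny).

Monthly rate r = 25.3%/12 = 2.10833% = 0.0210833.
Each month: B ← B·(1+r) − £100.00.
Month 1: interest £53.76; balance after payment £2,503.76.
Month 2: interest £52.79; balance after payment £2,456.55.
Month 3: interest £51.79; balance after payment £2,408.34.

£2,408.34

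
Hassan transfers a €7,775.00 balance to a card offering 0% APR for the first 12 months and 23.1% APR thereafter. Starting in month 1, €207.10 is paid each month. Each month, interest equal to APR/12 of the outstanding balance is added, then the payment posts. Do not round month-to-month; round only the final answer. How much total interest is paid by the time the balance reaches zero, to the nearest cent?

€2,060.35

Promo months 1–12 at r₀ = 0%/12 = 0; months 13+ at r₁ = 23.1%/12 = 0.01925.
After month 12 (no interest yet): B = €7,775.00 − 12·€207.10 = €5,289.80.
Then at r₁ with €207.10/mo: n₂ = −ln(1 − r₁·B/P)/ln(1+r₁) ≈ 35.49 → 36 more payments.
Total paid = 47·€207.10 + €101.65 = €9,835.35; interest = €9,835.35 − €7,775.00 = €2,060.35.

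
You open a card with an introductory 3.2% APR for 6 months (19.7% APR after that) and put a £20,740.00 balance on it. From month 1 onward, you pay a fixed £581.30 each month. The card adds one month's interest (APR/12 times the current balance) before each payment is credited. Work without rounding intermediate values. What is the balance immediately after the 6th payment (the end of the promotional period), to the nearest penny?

Promo months 1–6 at r₀ = 3.2%/12 = 0.00266667; months 7+ at r₁ = 19.7%/12 = 0.0164167.
After month 6: iterate B ← B·(1+r₀) − £581.30 for 6 months → £17,562.93.

£17,562.93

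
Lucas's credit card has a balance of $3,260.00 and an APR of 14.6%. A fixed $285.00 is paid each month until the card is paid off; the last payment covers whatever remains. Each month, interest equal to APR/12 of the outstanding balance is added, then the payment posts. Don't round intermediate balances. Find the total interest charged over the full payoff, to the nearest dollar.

$272

Monthly rate r = 14.6%/12 = 1.21667% = 0.0121667.
Payoff takes n = ⌈−ln(1 − rB₀/P)/ln(1+r)⌉ = ⌈12.392⌉ = 13 payments; the last is $112.09.
Total paid = 12·$285.00 + $112.09 = $3,532.09.
Total interest = total paid − principal = $3,532.09 − $3,260.00 = $272.09.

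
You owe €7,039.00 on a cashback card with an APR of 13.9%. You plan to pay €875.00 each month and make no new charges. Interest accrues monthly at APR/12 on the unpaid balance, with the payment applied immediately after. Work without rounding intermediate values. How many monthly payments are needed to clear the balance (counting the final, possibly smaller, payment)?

9 months

Monthly rate r = 13.9%/12 = 1.15833% = 0.0115833.
Recurrence: B ← B·(1+r) − €875.00.
Month 1: interest €81.54; balance after payment €6,245.54.
Month 2: interest €72.34; balance after payment €5,442.88.
Closed form: n = −ln(1 − rB₀/P)/ln(1+r) = −ln(0.90682)/ln(1.01158) ≈ 8.493, so the balance reaches zero during payment 9.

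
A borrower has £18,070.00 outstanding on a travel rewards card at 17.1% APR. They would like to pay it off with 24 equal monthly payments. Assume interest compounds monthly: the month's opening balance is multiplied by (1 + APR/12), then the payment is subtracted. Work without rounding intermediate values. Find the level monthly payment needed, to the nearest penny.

Monthly rate r = 17.1%/12 = 1.425% = 0.01425.
Level-payment amortization: P = B₀·r / (1 − (1+r)^(−n)) = 18070.00·0.01425 / (1 − 1.01425^(−24)).
Denominator 1 − (1+r)^(−24) = 0.287935053.
P = 257.498 / 0.287935053 ≈ 894.29.

£894.29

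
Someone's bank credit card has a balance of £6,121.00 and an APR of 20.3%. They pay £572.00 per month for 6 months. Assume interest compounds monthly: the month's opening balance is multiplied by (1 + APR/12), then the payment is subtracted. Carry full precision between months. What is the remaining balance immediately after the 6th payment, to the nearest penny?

£3,188.70

Monthly rate r = 20.3%/12 = 1.69167% = 0.0169167.
Each month: B ← B·(1+r) − £572.00.
Month 1: interest £103.55; balance after payment £5,652.55.
Month 2: interest £95.62; balance after payment £5,176.17.
Month 3: interest £87.56; balance after payment £4,691.73.
Month 4: interest £79.37; balance after payment £4,199.10.
Month 5: interest £71.03; balance after payment £3,698.14.
Month 6: interest £62.56; balance after payment £3,188.70.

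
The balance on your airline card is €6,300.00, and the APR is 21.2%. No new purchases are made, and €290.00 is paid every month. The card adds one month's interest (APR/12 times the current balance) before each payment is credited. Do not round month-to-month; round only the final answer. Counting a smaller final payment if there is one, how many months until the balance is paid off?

28 payments

Monthly rate r = 21.2%/12 = 1.76667% = 0.0176667.
Recurrence: B ← B·(1+r) − €290.00.
Month 1: interest €111.30; balance after payment €6,121.30.
Month 2: interest €108.14; balance after payment €5,939.44.
Closed form: n = −ln(1 − rB₀/P)/ln(1+r) = −ln(0.61621)/ln(1.01767) ≈ 27.647, so the balance reaches zero during payment 28.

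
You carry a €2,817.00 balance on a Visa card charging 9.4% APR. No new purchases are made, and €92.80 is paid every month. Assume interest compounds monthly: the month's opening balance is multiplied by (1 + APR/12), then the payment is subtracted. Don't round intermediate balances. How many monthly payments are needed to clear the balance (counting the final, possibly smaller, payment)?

Monthly rate r = 9.4%/12 = 0.783333% = 0.00783333.
Recurrence: B ← B·(1+r) − €92.80.
Month 1: interest €22.07; balance after payment €2,746.27.
Month 2: interest €21.51; balance after payment €2,674.98.
Closed form: n = −ln(1 − rB₀/P)/ln(1+r) = −ln(0.76221)/ln(1.00783) ≈ 34.799, so the balance reaches zero during payment 35.

35 payments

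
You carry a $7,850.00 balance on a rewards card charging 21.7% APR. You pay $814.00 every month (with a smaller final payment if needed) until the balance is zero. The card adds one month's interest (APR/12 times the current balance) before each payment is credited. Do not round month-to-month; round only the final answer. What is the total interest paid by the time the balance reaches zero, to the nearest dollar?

Monthly rate r = 21.7%/12 = 1.80833% = 0.0180833.
Payoff takes n = ⌈−ln(1 − rB₀/P)/ln(1+r)⌉ = ⌈10.693⌉ = 11 payments; the last is $565.48.
Total paid = 10·$814.00 + $565.48 = $8,705.48.
Total interest = total paid − principal = $8,705.48 − $7,850.00 = $855.48.

$855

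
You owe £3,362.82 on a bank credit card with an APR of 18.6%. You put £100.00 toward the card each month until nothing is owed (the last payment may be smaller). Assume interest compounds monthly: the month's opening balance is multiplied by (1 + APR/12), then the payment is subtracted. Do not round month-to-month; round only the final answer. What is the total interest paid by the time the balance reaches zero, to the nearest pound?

£1,426

Monthly rate r = 18.6%/12 = 1.55% = 0.0155.
Payoff takes n = ⌈−ln(1 − rB₀/P)/ln(1+r)⌉ = ⌈47.887⌉ = 48 payments; the last is £88.74.
Total paid = 47·£100.00 + £88.74 = £4,788.74.
Total interest = total paid − principal = £4,788.74 − £3,362.82 = £1,425.92.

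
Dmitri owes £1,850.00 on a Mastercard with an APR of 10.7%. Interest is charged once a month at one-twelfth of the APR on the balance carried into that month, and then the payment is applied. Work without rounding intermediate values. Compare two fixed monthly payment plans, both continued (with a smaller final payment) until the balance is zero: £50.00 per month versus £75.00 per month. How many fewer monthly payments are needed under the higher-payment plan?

18 fewer payments

Monthly rate r = 10.7%/12 = 0.891667% = 0.00891667.
At £50.00/mo: n = ⌈−ln(1 − rB₀/P)/ln(1+r)⌉ = 46 payments (last £4.99); total interest = total paid − £1,850.00 = £404.99.
At £75.00/mo: 28 payments (last £73.57); total interest £248.57.
Payments saved = 46 − 28 = 18.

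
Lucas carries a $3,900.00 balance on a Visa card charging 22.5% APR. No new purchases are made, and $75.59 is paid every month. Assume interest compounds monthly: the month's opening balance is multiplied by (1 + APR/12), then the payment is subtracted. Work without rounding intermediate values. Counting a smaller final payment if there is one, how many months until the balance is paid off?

Monthly rate r = 22.5%/12 = 1.875% = 0.01875.
Recurrence: B ← B·(1+r) − $75.59.
Month 1: interest $73.12; balance after payment $3,897.53.
Month 2: interest $73.08; balance after payment $3,895.02.
Closed form: n = −ln(1 − rB₀/P)/ln(1+r) = −ln(0.03261)/ln(1.01875) ≈ 184.273, so the balance reaches zero during payment 185.

185 months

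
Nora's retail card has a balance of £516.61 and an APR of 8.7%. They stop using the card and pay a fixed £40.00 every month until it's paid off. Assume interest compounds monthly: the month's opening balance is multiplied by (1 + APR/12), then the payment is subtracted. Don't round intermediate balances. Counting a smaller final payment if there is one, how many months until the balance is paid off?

14 months

Monthly rate r = 8.7%/12 = 0.725% = 0.00725.
Recurrence: B ← B·(1+r) − £40.00.
Month 1: interest £3.75; balance after payment £480.36.
Month 2: interest £3.48; balance after payment £443.84.
Closed form: n = −ln(1 − rB₀/P)/ln(1+r) = −ln(0.90636)/ln(1.00725) ≈ 13.610, so the balance reaches zero during payment 14.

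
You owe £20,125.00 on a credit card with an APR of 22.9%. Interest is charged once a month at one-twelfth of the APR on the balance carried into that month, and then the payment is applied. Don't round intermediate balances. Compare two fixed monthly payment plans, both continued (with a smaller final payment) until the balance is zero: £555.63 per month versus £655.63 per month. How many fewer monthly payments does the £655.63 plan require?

16 fewer payments

Monthly rate r = 22.9%/12 = 1.90833% = 0.0190833.
At £555.63/mo: n = ⌈−ln(1 − rB₀/P)/ln(1+r)⌉ = 63 payments (last £90.25); total interest = total paid − £20,125.00 = £14,414.31.
At £655.63/mo: 47 payments (last £410.20); total interest £10,444.18.
Payments saved = 63 − 47 = 16.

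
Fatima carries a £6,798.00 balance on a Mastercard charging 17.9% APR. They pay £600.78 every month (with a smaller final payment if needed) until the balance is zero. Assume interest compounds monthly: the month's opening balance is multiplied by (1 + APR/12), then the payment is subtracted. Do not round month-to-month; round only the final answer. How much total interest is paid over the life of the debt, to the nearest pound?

Monthly rate r = 17.9%/12 = 1.49167% = 0.0149167.
Payoff takes n = ⌈−ln(1 − rB₀/P)/ln(1+r)⌉ = ⌈12.486⌉ = 13 payments; the last is £292.86.
Total paid = 12·£600.78 + £292.86 = £7,502.22.
Total interest = total paid − principal = £7,502.22 − £6,798.00 = £704.22.

£704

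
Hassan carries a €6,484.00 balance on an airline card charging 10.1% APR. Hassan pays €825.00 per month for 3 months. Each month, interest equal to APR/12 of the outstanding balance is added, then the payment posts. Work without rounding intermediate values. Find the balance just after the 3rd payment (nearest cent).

Monthly rate r = 10.1%/12 = 0.841667% = 0.00841667.
Each month: B ← B·(1+r) − €825.00.
Month 1: interest €54.57; balance after payment €5,713.57.
Month 2: interest €48.09; balance after payment €4,936.66.
Month 3: interest €41.55; balance after payment €4,153.21.

€4,153.21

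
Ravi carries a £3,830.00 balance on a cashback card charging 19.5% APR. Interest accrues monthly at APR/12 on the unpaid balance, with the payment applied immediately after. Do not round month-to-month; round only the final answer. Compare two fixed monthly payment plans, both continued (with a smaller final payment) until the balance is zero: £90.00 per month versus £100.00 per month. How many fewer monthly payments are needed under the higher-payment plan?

Monthly rate r = 19.5%/12 = 1.625% = 0.01625.
At £90.00/mo: n = ⌈−ln(1 − rB₀/P)/ln(1+r)⌉ = 73 payments (last £86.72); total interest = total paid − £3,830.00 = £2,736.72.
At £100.00/mo: 61 payments (last £41.70); total interest £2,211.70.
Payments saved = 73 − 61 = 12.

12 fewer payments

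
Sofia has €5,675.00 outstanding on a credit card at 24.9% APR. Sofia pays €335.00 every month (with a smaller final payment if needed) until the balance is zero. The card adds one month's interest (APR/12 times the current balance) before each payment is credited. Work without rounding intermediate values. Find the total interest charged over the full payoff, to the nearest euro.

Monthly rate r = 24.9%/12 = 2.075% = 0.02075.
Payoff takes n = ⌈−ln(1 − rB₀/P)/ln(1+r)⌉ = ⌈21.089⌉ = 22 payments; the last is €29.96.
Total paid = 21·€335.00 + €29.96 = €7,064.96.
Total interest = total paid − principal = €7,064.96 − €5,675.00 = €1,389.96.

€1,390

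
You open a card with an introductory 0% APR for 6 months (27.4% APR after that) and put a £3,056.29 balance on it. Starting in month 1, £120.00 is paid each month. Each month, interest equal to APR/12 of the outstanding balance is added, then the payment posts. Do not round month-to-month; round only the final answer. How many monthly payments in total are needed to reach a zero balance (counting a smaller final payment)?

Promo months 1–6 at r₀ = 0%/12 = 0; months 7+ at r₁ = 27.4%/12 = 0.0228333.
After month 6 (no interest yet): B = £3,056.29 − 6·£120.00 = £2,336.29.
Then at r₁ with £120.00/mo: n₂ = −ln(1 − r₁·B/P)/ln(1+r₁) ≈ 26.04 → 27 more payments.

33 payments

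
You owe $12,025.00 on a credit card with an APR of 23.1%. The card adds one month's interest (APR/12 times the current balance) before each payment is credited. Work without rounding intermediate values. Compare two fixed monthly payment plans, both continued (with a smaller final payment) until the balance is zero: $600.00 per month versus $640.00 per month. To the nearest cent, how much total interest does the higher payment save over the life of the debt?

Monthly rate r = 23.1%/12 = 1.925% = 0.01925.
At $600.00/mo: n = ⌈−ln(1 − rB₀/P)/ln(1+r)⌉ = 26 payments (last $340.05); total interest = total paid − $12,025.00 = $3,315.05.
At $640.00/mo: 24 payments (last $350.19); total interest $3,045.19.
Interest saved = $3,315.05 − $3,045.19 = $269.86.

$269.86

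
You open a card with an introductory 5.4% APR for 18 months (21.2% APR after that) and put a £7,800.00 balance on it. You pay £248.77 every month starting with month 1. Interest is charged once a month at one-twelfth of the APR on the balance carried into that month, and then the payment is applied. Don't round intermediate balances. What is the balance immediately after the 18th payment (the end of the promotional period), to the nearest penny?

Promo months 1–18 at r₀ = 5.4%/12 = 0.0045; months 19+ at r₁ = 21.2%/12 = 0.0176667.
After month 18: iterate B ← B·(1+r₀) − £248.77 for 18 months → £3,803.24.

£3,803.24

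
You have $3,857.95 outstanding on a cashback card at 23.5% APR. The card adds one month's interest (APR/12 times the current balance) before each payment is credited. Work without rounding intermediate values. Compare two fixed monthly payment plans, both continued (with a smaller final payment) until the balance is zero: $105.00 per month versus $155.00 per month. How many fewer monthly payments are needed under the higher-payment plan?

31 fewer payments

Monthly rate r = 23.5%/12 = 1.95833% = 0.0195833.
At $105.00/mo: n = ⌈−ln(1 − rB₀/P)/ln(1+r)⌉ = 66 payments (last $58.21); total interest = total paid − $3,857.95 = $3,025.26.
At $155.00/mo: 35 payments (last $71.65); total interest $1,483.70.
Payments saved = 66 − 35 = 31.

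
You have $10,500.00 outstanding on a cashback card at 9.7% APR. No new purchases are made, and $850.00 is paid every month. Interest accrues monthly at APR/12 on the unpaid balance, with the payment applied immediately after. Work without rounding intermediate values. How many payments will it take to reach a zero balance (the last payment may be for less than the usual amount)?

14 months

Monthly rate r = 9.7%/12 = 0.808333% = 0.00808333.
Recurrence: B ← B·(1+r) − $850.00.
Month 1: interest $84.88; balance after payment $9,734.88.
Month 2: interest $78.69; balance after payment $8,963.57.
Closed form: n = −ln(1 − rB₀/P)/ln(1+r) = −ln(0.90015)/ln(1.00808) ≈ 13.067, so the balance reaches zero during payment 14.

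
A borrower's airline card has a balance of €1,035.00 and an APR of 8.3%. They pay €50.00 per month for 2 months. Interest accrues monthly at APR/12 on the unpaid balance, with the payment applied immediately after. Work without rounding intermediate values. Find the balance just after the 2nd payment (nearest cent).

€949.02

Monthly rate r = 8.3%/12 = 0.691667% = 0.00691667.
Each month: B ← B·(1+r) − €50.00.
Month 1: interest €7.16; balance after payment €992.16.
Month 2: interest €6.86; balance after payment €949.02.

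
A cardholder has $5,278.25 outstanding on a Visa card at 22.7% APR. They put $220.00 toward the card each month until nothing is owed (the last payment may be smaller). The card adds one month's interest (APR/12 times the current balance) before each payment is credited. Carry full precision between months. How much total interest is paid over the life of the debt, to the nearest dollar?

$1,823

Monthly rate r = 22.7%/12 = 1.89167% = 0.0189167.
Payoff takes n = ⌈−ln(1 − rB₀/P)/ln(1+r)⌉ = ⌈32.277⌉ = 33 payments; the last is $61.24.
Total paid = 32·$220.00 + $61.24 = $7,101.24.
Total interest = total paid − principal = $7,101.24 − $5,278.25 = $1,822.99.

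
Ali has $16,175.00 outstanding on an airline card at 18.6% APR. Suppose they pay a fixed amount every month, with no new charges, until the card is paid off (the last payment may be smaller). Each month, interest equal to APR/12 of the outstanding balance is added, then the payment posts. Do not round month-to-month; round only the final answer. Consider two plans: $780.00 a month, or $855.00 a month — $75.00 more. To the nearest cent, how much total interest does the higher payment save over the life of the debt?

Monthly rate r = 18.6%/12 = 1.55% = 0.0155.
At $780.00/mo: n = ⌈−ln(1 − rB₀/P)/ln(1+r)⌉ = 26 payments (last $165.03); total interest = total paid − $16,175.00 = $3,490.03.
At $855.00/mo: 23 payments (last $483.40); total interest $3,118.40.
Interest saved = $3,490.03 − $3,118.40 = $371.63.

$371.63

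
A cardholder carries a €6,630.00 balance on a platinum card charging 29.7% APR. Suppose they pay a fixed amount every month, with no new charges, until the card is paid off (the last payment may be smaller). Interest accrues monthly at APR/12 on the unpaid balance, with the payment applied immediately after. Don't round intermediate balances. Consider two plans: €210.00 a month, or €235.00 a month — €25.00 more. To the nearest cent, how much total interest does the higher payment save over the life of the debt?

€1,543.25

Monthly rate r = 29.7%/12 = 2.475% = 0.02475.
At €210.00/mo: n = ⌈−ln(1 − rB₀/P)/ln(1+r)⌉ = 63 payments (last €40.43); total interest = total paid − €6,630.00 = €6,430.43.
At €235.00/mo: 50 payments (last €2.18); total interest €4,887.18.
Interest saved = €6,430.43 − €4,887.18 = €1,543.25.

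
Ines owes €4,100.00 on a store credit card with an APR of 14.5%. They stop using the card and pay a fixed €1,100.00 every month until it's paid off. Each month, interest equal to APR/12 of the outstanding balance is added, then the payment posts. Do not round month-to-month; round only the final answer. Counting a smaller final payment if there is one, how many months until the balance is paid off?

Monthly rate r = 14.5%/12 = 1.20833% = 0.0120833.
Recurrence: B ← B·(1+r) − €1,100.00.
Month 1: interest €49.54; balance after payment €3,049.54.
Month 2: interest €36.85; balance after payment €1,986.39.
Month 3: interest €24.00; balance after payment €910.39.
Month 4: interest €11.00; balance after payment €0.00.

4 months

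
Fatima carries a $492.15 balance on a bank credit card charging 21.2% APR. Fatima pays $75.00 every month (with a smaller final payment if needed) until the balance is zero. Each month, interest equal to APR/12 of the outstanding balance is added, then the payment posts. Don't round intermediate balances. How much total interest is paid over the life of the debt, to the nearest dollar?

Monthly rate r = 21.2%/12 = 1.76667% = 0.0176667.
Payoff takes n = ⌈−ln(1 − rB₀/P)/ln(1+r)⌉ = ⌈7.036⌉ = 8 payments; the last is $2.72.
Total paid = 7·$75.00 + $2.72 = $527.72.
Total interest = total paid − principal = $527.72 − $492.15 = $35.57.

$36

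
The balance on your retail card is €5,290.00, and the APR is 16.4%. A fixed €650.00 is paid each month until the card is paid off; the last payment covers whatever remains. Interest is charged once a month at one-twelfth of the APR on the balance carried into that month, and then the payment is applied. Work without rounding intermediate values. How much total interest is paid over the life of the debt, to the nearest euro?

€357

Monthly rate r = 16.4%/12 = 1.36667% = 0.0136667.
Payoff takes n = ⌈−ln(1 − rB₀/P)/ln(1+r)⌉ = ⌈8.687⌉ = 9 payments; the last is €447.19.
Total paid = 8·€650.00 + €447.19 = €5,647.19.
Total interest = total paid − principal = €5,647.19 − €5,290.00 = €357.19.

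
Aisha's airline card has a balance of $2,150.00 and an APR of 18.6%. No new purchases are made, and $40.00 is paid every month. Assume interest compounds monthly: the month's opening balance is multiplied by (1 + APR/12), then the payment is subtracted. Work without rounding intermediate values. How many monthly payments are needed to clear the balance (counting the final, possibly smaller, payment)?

117 months

Monthly rate r = 18.6%/12 = 1.55% = 0.0155.
Recurrence: B ← B·(1+r) − $40.00.
Month 1: interest $33.33; balance after payment $2,143.32.
Month 2: interest $33.22; balance after payment $2,136.55.
Closed form: n = −ln(1 − rB₀/P)/ln(1+r) = −ln(0.16687)/ln(1.0155) ≈ 116.410, so the balance reaches zero during payment 117.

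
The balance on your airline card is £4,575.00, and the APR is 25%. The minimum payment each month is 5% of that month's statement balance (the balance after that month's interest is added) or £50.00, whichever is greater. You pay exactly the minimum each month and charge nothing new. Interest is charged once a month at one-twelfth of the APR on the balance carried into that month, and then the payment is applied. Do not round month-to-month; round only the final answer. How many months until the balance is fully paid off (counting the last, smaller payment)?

76 months

Monthly rate r = 25%/12 = 2.08333% = 0.0208333.
While 5% of the post-interest balance exceeds £50.00, each month B ← (B·(1+r))·(1 − 0.05), i.e. B shrinks by the factor (1+r)·0.95 = 0.96979.
This holds for months 1–51. Entering month 52 the balance is £957.18; 5% of the post-interest balance is now below £50.00, so the flat £50.00 minimum applies from here.
From month 52 a fixed £50.00 at rate r clears £957.18 in 25 more payments. Total: 51 + 25 = 76 months.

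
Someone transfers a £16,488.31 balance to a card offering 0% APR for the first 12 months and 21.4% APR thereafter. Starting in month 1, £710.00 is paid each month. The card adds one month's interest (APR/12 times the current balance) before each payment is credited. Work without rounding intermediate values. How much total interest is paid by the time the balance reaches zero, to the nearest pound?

Promo months 1–12 at r₀ = 0%/12 = 0; months 13+ at r₁ = 21.4%/12 = 0.0178333.
After month 12 (no interest yet): B = £16,488.31 − 12·£710.00 = £7,968.31.
Then at r₁ with £710.00/mo: n₂ = −ln(1 − r₁·B/P)/ln(1+r₁) ≈ 12.63 → 13 more payments.
Total paid = 24·£710.00 + £451.65 = £17,491.65; interest = £17,491.65 − £16,488.31 = £1,003.34.

£1,003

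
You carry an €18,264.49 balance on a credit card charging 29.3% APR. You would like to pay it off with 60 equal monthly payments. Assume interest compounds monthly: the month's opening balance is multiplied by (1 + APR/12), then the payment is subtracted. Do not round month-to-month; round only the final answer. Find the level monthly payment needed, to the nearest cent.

€583.09

Monthly rate r = 29.3%/12 = 2.44167% = 0.0244167.
Level-payment amortization: P = B₀·r / (1 − (1+r)^(−n)) = 18264.49·0.0244167 / (1 − 1.02442^(−60)).
Denominator 1 − (1+r)^(−60) = 0.764819199.
P = 445.958 / 0.764819199 ≈ 583.09.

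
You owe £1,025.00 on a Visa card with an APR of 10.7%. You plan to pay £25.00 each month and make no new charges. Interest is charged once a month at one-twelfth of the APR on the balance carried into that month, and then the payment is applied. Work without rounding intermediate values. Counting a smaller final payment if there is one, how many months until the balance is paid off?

Monthly rate r = 10.7%/12 = 0.891667% = 0.00891667.
Recurrence: B ← B·(1+r) − £25.00.
Month 1: interest £9.14; balance after payment £1,009.14.
Month 2: interest £9.00; balance after payment £993.14.
Closed form: n = −ln(1 − rB₀/P)/ln(1+r) = −ln(0.63442)/ln(1.00892) ≈ 51.261, so the balance reaches zero during payment 52.

52 payments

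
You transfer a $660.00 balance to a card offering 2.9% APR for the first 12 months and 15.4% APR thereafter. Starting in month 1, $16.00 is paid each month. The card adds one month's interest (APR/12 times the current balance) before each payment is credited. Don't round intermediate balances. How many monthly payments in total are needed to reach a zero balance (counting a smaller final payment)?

Promo months 1–12 at r₀ = 2.9%/12 = 0.00241667; months 13+ at r₁ = 15.4%/12 = 0.0128333.
After month 12: iterate B ← B·(1+r₀) − $16.00 for 12 months → $484.82.
Then at r₁ with $16.00/mo: n₂ = −ln(1 − r₁·B/P)/ln(1+r₁) ≈ 38.62 → 39 more payments.

51 payments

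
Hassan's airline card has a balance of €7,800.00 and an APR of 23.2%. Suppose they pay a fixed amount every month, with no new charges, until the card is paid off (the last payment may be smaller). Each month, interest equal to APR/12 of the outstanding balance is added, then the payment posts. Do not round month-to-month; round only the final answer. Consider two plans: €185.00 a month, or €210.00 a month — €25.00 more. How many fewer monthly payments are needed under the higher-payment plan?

Monthly rate r = 23.2%/12 = 1.93333% = 0.0193333.
At €185.00/mo: n = ⌈−ln(1 − rB₀/P)/ln(1+r)⌉ = 89 payments (last €29.55); total interest = total paid − €7,800.00 = €8,509.55.
At €210.00/mo: 67 payments (last €26.14); total interest €6,086.14.
Payments saved = 89 − 67 = 22.

22 fewer payments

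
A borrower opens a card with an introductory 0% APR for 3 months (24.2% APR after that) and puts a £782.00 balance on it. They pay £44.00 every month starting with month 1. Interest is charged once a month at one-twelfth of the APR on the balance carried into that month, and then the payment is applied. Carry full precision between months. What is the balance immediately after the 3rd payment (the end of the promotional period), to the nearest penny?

£650.00

Promo months 1–3 at r₀ = 0%/12 = 0; months 4+ at r₁ = 24.2%/12 = 0.0201667.
After month 3 (no interest yet): B = £782.00 − 3·£44.00 = £650.00.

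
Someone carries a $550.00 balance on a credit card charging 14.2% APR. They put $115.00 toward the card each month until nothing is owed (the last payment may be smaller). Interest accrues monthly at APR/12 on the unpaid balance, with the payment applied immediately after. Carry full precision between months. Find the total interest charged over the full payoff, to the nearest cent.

Monthly rate r = 14.2%/12 = 1.18333% = 0.0118333.
Payoff takes n = ⌈−ln(1 − rB₀/P)/ln(1+r)⌉ = ⌈4.952⌉ = 5 payments; the last is $109.55.
Total paid = 4·$115.00 + $109.55 = $569.55.
Total interest = total paid − principal = $569.55 − $550.00 = $19.55.

$19.55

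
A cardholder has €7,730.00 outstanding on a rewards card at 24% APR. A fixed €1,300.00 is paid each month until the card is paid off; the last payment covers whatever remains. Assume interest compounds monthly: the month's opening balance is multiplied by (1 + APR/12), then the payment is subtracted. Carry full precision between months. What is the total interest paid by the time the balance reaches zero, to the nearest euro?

Monthly rate r = 24%/12 = 2% = 0.02.
Payoff takes n = ⌈−ln(1 − rB₀/P)/ln(1+r)⌉ = ⌈6.394⌉ = 7 payments; the last is €514.77.
Total paid = 6·€1,300.00 + €514.77 = €8,314.77.
Total interest = total paid − principal = €8,314.77 − €7,730.00 = €584.77.

€585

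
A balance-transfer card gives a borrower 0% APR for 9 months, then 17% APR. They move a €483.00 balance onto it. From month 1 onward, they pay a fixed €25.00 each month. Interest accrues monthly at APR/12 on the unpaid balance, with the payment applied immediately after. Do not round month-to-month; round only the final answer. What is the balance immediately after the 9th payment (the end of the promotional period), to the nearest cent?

€258.00

Promo months 1–9 at r₀ = 0%/12 = 0; months 10+ at r₁ = 17%/12 = 0.0141667.
After month 9 (no interest yet): B = €483.00 − 9·€25.00 = €258.00.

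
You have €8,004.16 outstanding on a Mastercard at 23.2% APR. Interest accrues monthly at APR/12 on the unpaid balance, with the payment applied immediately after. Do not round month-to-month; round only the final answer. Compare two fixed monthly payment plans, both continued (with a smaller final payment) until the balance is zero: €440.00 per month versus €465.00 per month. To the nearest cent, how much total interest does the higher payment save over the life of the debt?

€132.76

Monthly rate r = 23.2%/12 = 1.93333% = 0.0193333.
At €440.00/mo: n = ⌈−ln(1 − rB₀/P)/ln(1+r)⌉ = 23 payments (last €279.57); total interest = total paid − €8,004.16 = €1,955.41.
At €465.00/mo: 22 payments (last €61.81); total interest €1,822.65.
Interest saved = €1,955.41 − €1,822.65 = €132.76.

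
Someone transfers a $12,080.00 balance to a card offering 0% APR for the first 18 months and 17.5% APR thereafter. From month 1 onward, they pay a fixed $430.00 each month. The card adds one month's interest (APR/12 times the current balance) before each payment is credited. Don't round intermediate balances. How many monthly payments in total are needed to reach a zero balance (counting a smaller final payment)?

29 payments

Promo months 1–18 at r₀ = 0%/12 = 0; months 19+ at r₁ = 17.5%/12 = 0.0145833.
After month 18 (no interest yet): B = $12,080.00 − 18·$430.00 = $4,340.00.
Then at r₁ with $430.00/mo: n₂ = −ln(1 − r₁·B/P)/ln(1+r₁) ≈ 11.00 → 11 more payments.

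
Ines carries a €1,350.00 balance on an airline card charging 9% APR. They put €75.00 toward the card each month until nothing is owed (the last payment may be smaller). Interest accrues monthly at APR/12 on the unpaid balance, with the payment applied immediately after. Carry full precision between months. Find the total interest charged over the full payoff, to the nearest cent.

€105.76

Monthly rate r = 9%/12 = 0.75% = 0.0075.
Payoff takes n = ⌈−ln(1 − rB₀/P)/ln(1+r)⌉ = ⌈19.409⌉ = 20 payments; the last is €30.76.
Total paid = 19·€75.00 + €30.76 = €1,455.76.
Total interest = total paid − principal = €1,455.76 − €1,350.00 = €105.76.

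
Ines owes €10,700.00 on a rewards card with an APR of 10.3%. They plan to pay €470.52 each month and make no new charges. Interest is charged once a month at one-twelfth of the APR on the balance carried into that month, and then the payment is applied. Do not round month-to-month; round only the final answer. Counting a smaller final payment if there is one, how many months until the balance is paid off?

Monthly rate r = 10.3%/12 = 0.858333% = 0.00858333.
Recurrence: B ← B·(1+r) − €470.52.
Month 1: interest €91.84; balance after payment €10,321.32.
Month 2: interest €88.59; balance after payment €9,939.39.
Closed form: n = −ln(1 − rB₀/P)/ln(1+r) = −ln(0.80481)/ln(1.00858) ≈ 25.408, so the balance reaches zero during payment 26.

26 months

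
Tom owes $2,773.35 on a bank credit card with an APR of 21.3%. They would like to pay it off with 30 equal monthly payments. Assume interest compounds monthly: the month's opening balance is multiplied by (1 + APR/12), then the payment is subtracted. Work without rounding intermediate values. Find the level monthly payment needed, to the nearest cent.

$120.03

Monthly rate r = 21.3%/12 = 1.775% = 0.01775.
Level-payment amortization: P = B₀·r / (1 − (1+r)^(−n)) = 2773.35·0.01775 / (1 − 1.01775^(−30)).
Denominator 1 − (1+r)^(−30) = 0.410115929.
P = 49.227 / 0.410115929 ≈ 120.03.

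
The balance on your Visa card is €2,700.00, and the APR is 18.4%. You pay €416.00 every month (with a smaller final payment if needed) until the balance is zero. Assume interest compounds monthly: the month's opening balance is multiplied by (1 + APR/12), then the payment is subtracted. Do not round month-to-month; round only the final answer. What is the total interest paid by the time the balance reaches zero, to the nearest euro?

€166

Monthly rate r = 18.4%/12 = 1.53333% = 0.0153333.
Payoff takes n = ⌈−ln(1 − rB₀/P)/ln(1+r)⌉ = ⌈6.889⌉ = 7 payments; the last is €370.05.
Total paid = 6·€416.00 + €370.05 = €2,866.05.
Total interest = total paid − principal = €2,866.05 − €2,700.00 = €166.05.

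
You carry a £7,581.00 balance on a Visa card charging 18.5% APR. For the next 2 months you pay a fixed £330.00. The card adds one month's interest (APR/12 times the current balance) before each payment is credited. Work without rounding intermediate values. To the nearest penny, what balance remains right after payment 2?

£7,151.46

Monthly rate r = 18.5%/12 = 1.54167% = 0.0154167.
Each month: B ← B·(1+r) − £330.00.
Month 1: interest £116.87; balance after payment £7,367.87.
Month 2: interest £113.59; balance after payment £7,151.46.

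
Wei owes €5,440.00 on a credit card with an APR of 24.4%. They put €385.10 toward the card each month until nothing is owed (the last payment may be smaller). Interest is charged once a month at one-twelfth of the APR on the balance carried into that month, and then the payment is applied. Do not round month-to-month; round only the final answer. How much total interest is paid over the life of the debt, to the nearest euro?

Monthly rate r = 24.4%/12 = 2.03333% = 0.0203333.
Payoff takes n = ⌈−ln(1 − rB₀/P)/ln(1+r)⌉ = ⌈16.821⌉ = 17 payments; the last is €316.82.
Total paid = 16·€385.10 + €316.82 = €6,478.42.
Total interest = total paid − principal = €6,478.42 − €5,440.00 = €1,038.42.

€1,038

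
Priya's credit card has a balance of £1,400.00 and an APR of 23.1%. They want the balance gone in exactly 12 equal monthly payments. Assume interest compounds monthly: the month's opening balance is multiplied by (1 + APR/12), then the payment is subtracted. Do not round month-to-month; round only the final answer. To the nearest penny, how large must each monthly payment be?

Monthly rate r = 23.1%/12 = 1.925% = 0.01925.
Level-payment amortization: P = B₀·r / (1 − (1+r)^(−n)) = 1400.00·0.01925 / (1 − 1.01925^(−12)).
Denominator 1 − (1+r)^(−12) = 0.204516166.
P = 26.95 / 0.204516166 ≈ 131.77.

£131.77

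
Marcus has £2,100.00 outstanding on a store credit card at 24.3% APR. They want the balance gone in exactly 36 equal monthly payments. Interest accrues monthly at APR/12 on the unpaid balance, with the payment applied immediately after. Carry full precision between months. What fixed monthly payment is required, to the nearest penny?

£82.72

Monthly rate r = 24.3%/12 = 2.025% = 0.02025.
Level-payment amortization: P = B₀·r / (1 − (1+r)^(−n)) = 2100.00·0.02025 / (1 − 1.02025^(−36)).
Denominator 1 − (1+r)^(−36) = 0.514082796.
P = 42.525 / 0.514082796 ≈ 82.72.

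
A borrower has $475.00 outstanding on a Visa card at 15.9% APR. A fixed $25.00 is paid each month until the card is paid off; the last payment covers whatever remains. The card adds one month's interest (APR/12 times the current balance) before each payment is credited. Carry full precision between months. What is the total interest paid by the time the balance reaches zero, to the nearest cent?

Monthly rate r = 15.9%/12 = 1.325% = 0.01325.
Payoff takes n = ⌈−ln(1 − rB₀/P)/ln(1+r)⌉ = ⌈22.033⌉ = 23 payments; the last is $0.83.
Total paid = 22·$25.00 + $0.83 = $550.83.
Total interest = total paid − principal = $550.83 − $475.00 = $75.83.

$75.83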